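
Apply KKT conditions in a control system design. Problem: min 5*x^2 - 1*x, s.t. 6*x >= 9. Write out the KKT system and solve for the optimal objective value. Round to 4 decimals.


Step 1: Try lambda = 0 (constraint inactive).
x_unc = 1/(2*5) = 0.1
Check: 6*0.1 = 0.6 < 9 -- violated!
Step 2: Constraint must be active: 6*x = 9
x* = 9/6 = 1.5
lambda = (2*5*1.5 - 1)/6 = 2.3333
Step 3: Compute optimal value.
f(x*) = 5*1.5^2 - 1*1.5 = 9.75


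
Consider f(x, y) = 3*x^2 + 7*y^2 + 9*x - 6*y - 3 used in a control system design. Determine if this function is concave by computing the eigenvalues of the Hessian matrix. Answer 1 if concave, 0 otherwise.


The Hessian of f(x,y) = 3*x^2 + 7*y^2 + 9*x - 6*y - 3 is:
H = [[6, 0], [0, 14]]
Trace = 6 + 14 = 20
Determinant = 6*14 - (0)^2 = 84
Discriminant = (20)^2 - 4*84 = 64.0
Eigenvalues: lambda_1 = 6.0, lambda_2 = 14.0
The function is not concave.

0


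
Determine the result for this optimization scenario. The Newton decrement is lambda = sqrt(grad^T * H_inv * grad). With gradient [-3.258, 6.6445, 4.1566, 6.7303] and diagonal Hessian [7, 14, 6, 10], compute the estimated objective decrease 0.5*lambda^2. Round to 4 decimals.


Step 1: H is diagonal, so H^(-1) * g = [-0.4654, 0.4746, 0.6928, 0.673].
Step 2: g^T H^(-1) g = sum_i g_i^2 / H_ii
  = (-3.258)^2/7 + (6.6445)^2/14 + (4.1566)^2/6 + (6.7303)^2/10
  = 1.5164 + 3.1535 + 2.8796 + 4.5297 = 12.0791
Step 3: Objective decrease = 0.5 * g^T H^(-1) g = 6.0396


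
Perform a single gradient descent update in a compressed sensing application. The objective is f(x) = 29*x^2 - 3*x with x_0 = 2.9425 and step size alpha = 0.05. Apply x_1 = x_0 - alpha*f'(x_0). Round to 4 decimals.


We compute the gradient at x_0 and apply the update.
f'(x) = 58*x - 3
f'(2.9425) = 58*2.9425 - 3 = 167.665
x_1 = 2.9425 - 0.05*167.665 = -5.4408


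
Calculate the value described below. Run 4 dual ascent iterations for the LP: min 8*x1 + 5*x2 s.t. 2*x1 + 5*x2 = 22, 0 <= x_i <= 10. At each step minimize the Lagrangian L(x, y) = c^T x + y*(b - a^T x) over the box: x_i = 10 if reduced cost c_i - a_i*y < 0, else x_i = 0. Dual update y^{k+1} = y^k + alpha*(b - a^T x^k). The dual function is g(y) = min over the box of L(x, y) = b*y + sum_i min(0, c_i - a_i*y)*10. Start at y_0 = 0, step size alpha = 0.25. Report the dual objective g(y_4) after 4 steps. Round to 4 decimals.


Dual ascent for LP: min 8*x1 + 5*x2, 2*x1 + 5*x2 = 22, 0 <= x_i <= 10
Step 1: y^k = 0.0, reduced costs: (8.0, 5.0)
  x^k = (0.0, 0.0), subgradient = b - a^T x = 22.0
  y^{k+1} = 0.0 + 0.25*22.0 = 5.5
Step 2: y^k = 5.5, reduced costs: (-3.0, -22.5)
  x^k = (10.0, 10.0), subgradient = b - a^T x = -48.0
  y^{k+1} = 5.5 + 0.25*-48.0 = -6.5
Step 3: y^k = -6.5, reduced costs: (21.0, 37.5)
  x^k = (0.0, 0.0), subgradient = b - a^T x = 22.0
  y^{k+1} = -6.5 + 0.25*22.0 = -1.0
Step 4: y^k = -1.0, reduced costs: (10.0, 10.0)
  x^k = (0.0, 0.0), subgradient = b - a^T x = 22.0
  y^{k+1} = -1.0 + 0.25*22.0 = 4.5
Dual objective at y_4 = 4.5: reduced costs (-1.0, -17.5), box minimizer x = (10.0, 10.0)
g(y_4) = b*y + (c1 - a1*y)*x1 + (c2 - a2*y)*x2 = 22*4.5 + (-1.0)*10.0 + (-17.5)*10.0 = 99.0 - 10.0 - 175.0 = -86.0


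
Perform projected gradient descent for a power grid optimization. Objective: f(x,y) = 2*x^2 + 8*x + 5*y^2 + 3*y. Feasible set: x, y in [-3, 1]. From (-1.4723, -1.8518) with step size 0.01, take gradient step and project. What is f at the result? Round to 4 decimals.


Step 1: Compute gradient at (-1.4723, -1.8518).
grad_x = 2*2*-1.4723 + 8 = 2.1108
grad_y = 2*5*-1.8518 + 3 = -15.518
Step 2: Gradient step.
x_raw = -1.4723 - 0.01*2.1108 = -1.4934
y_raw = -1.8518 - 0.01*-15.518 = -1.6966
Step 3: Project onto [-3, 1].
x_proj = clip(-1.4934) = -1.4934
y_proj = clip(-1.6966) = -1.6966
Step 4: Evaluate f.
f(-1.4934, -1.6966) = 1.816


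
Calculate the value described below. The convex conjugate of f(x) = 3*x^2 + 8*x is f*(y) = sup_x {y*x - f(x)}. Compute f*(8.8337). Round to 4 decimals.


f*(y) = sup_x {y*x - a*x^2 - b*x} = sup_x {(y-b)*x - a*x^2}
FOC: (y - b) - 2a*x = 0 => x* = (y - b)/(2a)
x* = (8.8337 - 8)/(2*3) = 0.139
f*(8.8337) = (y-b)^2/(4a) = (8.8337 - 8)^2/(4*3)
= 0.6951/12 = 0.0579


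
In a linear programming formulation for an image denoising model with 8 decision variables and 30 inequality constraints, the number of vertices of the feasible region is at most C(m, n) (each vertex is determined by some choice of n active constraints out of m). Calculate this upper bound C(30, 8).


Each vertex corresponds to some choice of n active constraints out of m, so the number of vertices is at most C(m, n) = m! / (n!(m-n)!).
m = 30, n = 8
Numerator: 30 * 29 * 28 * 27 * 26 * 25 * 24 * 23
Denominator: 8! = 40320
C(30, 8) = 5852925


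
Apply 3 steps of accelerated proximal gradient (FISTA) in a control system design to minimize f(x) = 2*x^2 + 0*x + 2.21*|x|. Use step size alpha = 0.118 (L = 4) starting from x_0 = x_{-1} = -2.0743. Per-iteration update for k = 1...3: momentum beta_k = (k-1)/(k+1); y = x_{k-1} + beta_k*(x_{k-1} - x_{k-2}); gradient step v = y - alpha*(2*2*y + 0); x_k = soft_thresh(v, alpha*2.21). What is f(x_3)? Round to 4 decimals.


FISTA on f(x) = 2*x^2 + 0*x + 2.21*|x|
L = 4, alpha = 0.118
Iteration 1: beta = 0.0, y = -2.0743 + 0.0*(-2.0743 + 2.0743) = -2.0743
  grad(y) = -8.2972, v = y - alpha*grad = -1.0952
  prox(v) = soft_thresh(-1.0952, 0.2608) = -0.8345
Iteration 2: beta = 0.3333, y = -0.8345 + 0.3333*(-0.8345 + 2.0743) = -0.4212
  grad(y) = -1.6847, v = y - alpha*grad = -0.2224
  prox(v) = soft_thresh(-0.2224, 0.2608) = 0.0
Iteration 3: beta = 0.5, y = 0.0 + 0.5*(0.0 + 0.8345) = 0.4172
  grad(y) = 1.6689, v = y - alpha*grad = 0.2203
  prox(v) = soft_thresh(0.2203, 0.2608) = 0.0
f(x_3) = 2*0.0^2 + 0*0.0 + 2.21*|0.0| = 0.0


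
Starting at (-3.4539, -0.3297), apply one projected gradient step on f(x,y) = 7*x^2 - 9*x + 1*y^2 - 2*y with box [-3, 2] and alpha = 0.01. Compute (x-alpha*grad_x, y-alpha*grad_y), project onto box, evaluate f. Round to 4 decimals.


Step 1: Compute gradient at (-3.4539, -0.3297).
grad_x = 2*7*-3.4539 - 9 = -57.3546
grad_y = 2*1*-0.3297 - 2 = -2.6594
Step 2: Gradient step.
x_raw = -3.4539 - 0.01*-57.3546 = -2.8804
y_raw = -0.3297 - 0.01*-2.6594 = -0.3031
Step 3: Project onto [-3, 2].
x_proj = clip(-2.8804) = -2.8804
y_proj = clip(-0.3031) = -0.3031
Step 4: Evaluate f.
f(-2.8804, -0.3031) = 84.6963


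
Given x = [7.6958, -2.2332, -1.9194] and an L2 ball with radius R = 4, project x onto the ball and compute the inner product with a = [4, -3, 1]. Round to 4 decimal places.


Step 1: Compute ||x|| (intermediates to 6 decimals).
||x|| = sqrt(7.6958^2 + (-2.2332)^2 + (-1.9194)^2) = 8.23994
Step 2: Project.
Since ||x|| > R, scale = R/||x|| = 4/8.23994 = 0.48544, proj(x) = scale * x
proj(x) = [3.735849, -1.084085, -0.931754]
Step 3: Dot product.
a^T * proj(x) = 4*3.735849 - 3*(-1.084085) + 1*(-0.931754) = 17.2639


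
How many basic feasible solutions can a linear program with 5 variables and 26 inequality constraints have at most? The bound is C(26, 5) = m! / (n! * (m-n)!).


Each vertex corresponds to some choice of n active constraints out of m, so the number of vertices is at most C(m, n) = m! / (n!(m-n)!).
m = 26, n = 5
Numerator: 26 * 25 * 24 * 23 * 22
Denominator: 5! = 120
C(26, 5) = 65780


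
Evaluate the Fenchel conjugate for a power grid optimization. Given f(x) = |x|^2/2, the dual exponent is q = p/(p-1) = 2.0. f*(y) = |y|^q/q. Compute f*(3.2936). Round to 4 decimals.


The conjugate exponent q satisfies 1/p + 1/q = 1.
p = 2, so q = 2/(2 - 1) = 2.0
|y|^q = 3.2936^2.0 = 10.8478
f*(3.2936) = 10.8478 / 2.0 = 5.4239


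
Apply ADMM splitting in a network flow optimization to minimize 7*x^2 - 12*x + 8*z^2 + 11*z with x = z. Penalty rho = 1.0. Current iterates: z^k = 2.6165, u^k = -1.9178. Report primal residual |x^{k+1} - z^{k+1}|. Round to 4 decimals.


ADMM iteration with rho = 1.0, z^k = 2.6165, u^k = -1.9178
Step 1: x-update.
Minimize 7*x^2 - 12*x + (1.0/2)*(x - 2.6165 - 1.9178)^2
FOC: (2*7 + 1.0)*x = 12 + 1.0*(2.6165 + 1.9178)
x^{k+1} = 1.1023
Step 2: z-update.
Minimize 8*z^2 + 11*z + (1.0/2)*(1.1023 - z - 1.9178)^2
FOC: (2*8 + 1.0)*z = -11 + 1.0*(1.1023 - 1.9178)
z^{k+1} = -0.695
Step 3: u-update.
u^{k+1} = -1.9178 + 1.1023 + 0.695 = -0.1205
Step 4: Primal residual = |1.1023 + 0.695| = 1.7973


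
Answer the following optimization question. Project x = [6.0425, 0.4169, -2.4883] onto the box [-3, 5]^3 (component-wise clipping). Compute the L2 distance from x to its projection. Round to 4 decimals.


Project each component onto [-3, 5].
clip(6.0425) = 5.0, clip(0.4169) = 0.4169, clip(-2.4883) = -2.4883
Projection = [5.0, 0.4169, -2.4883]
Squared diffs: [1.0868, 0.0, 0.0]
Distance = sqrt(1.0868) = 1.0425


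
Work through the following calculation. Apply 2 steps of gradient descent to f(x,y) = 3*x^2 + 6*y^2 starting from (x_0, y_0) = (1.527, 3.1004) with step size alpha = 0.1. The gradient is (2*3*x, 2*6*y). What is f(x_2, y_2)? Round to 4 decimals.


Gradient descent on f(x,y) = 3*x^2 + 6*y^2.
Starting point: (1.527, 3.1004), alpha = 0.1
Step 1: grad_x = 2*3*1.527 = 9.162, grad_y = 2*6*3.1004 = 37.2048
  x_1 = 1.527 - 0.1*9.162 = 0.6108
  y_1 = 3.1004 - 0.1*37.2048 = -0.6201
Step 2: grad_x = 2*3*0.6108 = 3.6648, grad_y = 2*6*-0.6201 = -7.441
  x_2 = 0.6108 - 0.1*3.6648 = 0.2443
  y_2 = -0.6201 - 0.1*-7.441 = 0.124
f(0.2443, 0.124) = 3*0.2443^2 + 6*0.124^2 = 0.2714


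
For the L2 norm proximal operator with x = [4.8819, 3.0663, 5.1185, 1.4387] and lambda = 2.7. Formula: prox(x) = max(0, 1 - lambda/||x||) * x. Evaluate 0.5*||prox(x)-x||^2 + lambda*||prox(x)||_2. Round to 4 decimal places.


Step 1: Compute ||x||.
||x|| = 7.8425
Step 2: Compute scaling factor.
scale = max(0, 1 - 2.7/7.8425) = 0.6557
Step 3: prox(x) = [3.2012, 2.0106, 3.3563, 0.9434]
||prox(x)|| = 5.1425
Step 4: Proximal objective.
0.5*||prox-x||^2 = 3.645
lambda*||prox|| = 13.8848
Total = 17.5296


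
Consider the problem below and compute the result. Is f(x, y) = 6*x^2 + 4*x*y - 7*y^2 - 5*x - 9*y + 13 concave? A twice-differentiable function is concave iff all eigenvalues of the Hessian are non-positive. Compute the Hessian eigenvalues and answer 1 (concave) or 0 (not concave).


The Hessian of f(x,y) = 6*x^2 + 4*x*y - 7*y^2 - 5*x - 9*y + 13 is:
H = [[12, 4], [4, -14]]
Trace = 12 - 14 = -2
Determinant = 12*-14 - (4)^2 = -184
Discriminant = (-2)^2 - 4*-184 = 740.0
Eigenvalues: lambda_1 = -14.6015, lambda_2 = 12.6015
The function is not concave.

0


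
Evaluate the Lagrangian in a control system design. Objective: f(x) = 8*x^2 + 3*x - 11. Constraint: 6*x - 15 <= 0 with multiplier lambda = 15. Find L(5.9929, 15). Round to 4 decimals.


Step 1: Evaluate f(x).
f(5.9929) = 8*5.9929^2 + 3*5.9929 - 11 = 294.2975
Step 2: Evaluate g(x).
g(5.9929) = 6*5.9929 - 15 = 20.9574
Step 3: Compute Lagrangian.
L = 294.2975 + 15*20.9574 = 608.6585


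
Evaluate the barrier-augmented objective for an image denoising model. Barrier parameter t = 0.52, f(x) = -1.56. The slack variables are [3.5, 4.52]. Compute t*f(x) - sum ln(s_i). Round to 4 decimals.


Step 1: Compute log-barrier.
ln values: [1.2528, 1.5085]
phi = -(1.2528 + 1.5085) = -2.7613
Step 2: Compute augmented objective.
t*f(x) = 0.52*-1.56 = -0.8112
Total = -0.8112 - 2.7613 = -3.5725


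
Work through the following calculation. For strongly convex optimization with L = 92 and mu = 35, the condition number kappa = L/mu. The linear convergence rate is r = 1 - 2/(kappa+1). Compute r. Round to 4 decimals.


Step 1: Compute the condition number.
kappa = L/mu = 92/35 = 2.6286
Step 2: Compute the convergence rate.
r = 1 - 2/(kappa + 1) = 1 - 2*mu/(L + mu) = (L - mu)/(L + mu) = 57/127 = 0.4488


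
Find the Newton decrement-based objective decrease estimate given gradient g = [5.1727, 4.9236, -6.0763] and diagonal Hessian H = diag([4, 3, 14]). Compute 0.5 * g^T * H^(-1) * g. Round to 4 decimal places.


Step 1: H is diagonal, so H^(-1) * g = [1.2932, 1.6412, -0.434].
Step 2: g^T H^(-1) g = sum_i g_i^2 / H_ii
  = (5.1727)^2/4 + (4.9236)^2/3 + (-6.0763)^2/14
  = 6.6892 + 8.0806 + 2.6372 = 17.4071
Step 3: Objective decrease = 0.5 * g^T H^(-1) g = 8.7035


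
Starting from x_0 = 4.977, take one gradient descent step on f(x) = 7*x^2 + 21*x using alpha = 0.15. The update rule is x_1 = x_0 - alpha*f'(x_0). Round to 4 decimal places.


We compute the gradient at x_0 and apply the update.
f'(x) = 14*x + 21
f'(4.977) = 14*4.977 + 21 = 90.678
x_1 = 4.977 - 0.15*90.678 = -8.6247


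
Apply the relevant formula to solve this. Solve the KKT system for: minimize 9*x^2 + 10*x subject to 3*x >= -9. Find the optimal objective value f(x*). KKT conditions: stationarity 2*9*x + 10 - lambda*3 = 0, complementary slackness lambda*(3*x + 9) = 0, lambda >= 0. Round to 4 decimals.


Step 1: Try lambda = 0 (constraint inactive).
Stationarity: 2*9*x + 10 = 0
x* = -10/(2*9) = -5/9 = -0.5556 (rounded; the exact value -5/9 is used below)
Check constraint: 3*-0.5556 = -1.6668 >= -9 -- satisfied.
Step 2: Compute optimal value.
f(x*) = 9*(-5/9)^2 + 10*(-5/9) = -2.7778


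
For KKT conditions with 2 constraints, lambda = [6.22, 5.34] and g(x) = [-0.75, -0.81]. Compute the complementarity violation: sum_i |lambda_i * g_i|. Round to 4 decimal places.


KKT complementary slackness check:
lambda_1 * g_1 = 6.22 * -0.75 = -4.665
lambda_2 * g_2 = 5.34 * -0.81 = -4.3254
Total violation = 4.665 + 4.3254 = 8.9904


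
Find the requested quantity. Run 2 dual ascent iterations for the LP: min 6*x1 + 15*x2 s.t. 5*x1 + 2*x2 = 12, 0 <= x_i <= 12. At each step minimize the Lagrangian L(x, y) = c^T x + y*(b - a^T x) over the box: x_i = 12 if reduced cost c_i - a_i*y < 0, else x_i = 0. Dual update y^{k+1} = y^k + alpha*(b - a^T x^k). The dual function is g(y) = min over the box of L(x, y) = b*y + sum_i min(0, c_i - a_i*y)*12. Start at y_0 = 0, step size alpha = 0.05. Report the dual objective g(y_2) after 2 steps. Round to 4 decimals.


Dual ascent for LP: min 6*x1 + 15*x2, 5*x1 + 2*x2 = 12, 0 <= x_i <= 12
Step 1: y^k = 0.0, reduced costs: (6.0, 15.0)
  x^k = (0.0, 0.0), subgradient = b - a^T x = 12.0
  y^{k+1} = 0.0 + 0.05*12.0 = 0.6
Step 2: y^k = 0.6, reduced costs: (3.0, 13.8)
  x^k = (0.0, 0.0), subgradient = b - a^T x = 12.0
  y^{k+1} = 0.6 + 0.05*12.0 = 1.2
Dual objective at y_2 = 1.2: reduced costs (0.0, 12.6), box minimizer x = (0.0, 0.0)
g(y_2) = b*y + (c1 - a1*y)*x1 + (c2 - a2*y)*x2 = 12*1.2 + 0.0*0.0 + 12.6*0.0 = 14.4 + 0.0 + 0.0 = 14.4


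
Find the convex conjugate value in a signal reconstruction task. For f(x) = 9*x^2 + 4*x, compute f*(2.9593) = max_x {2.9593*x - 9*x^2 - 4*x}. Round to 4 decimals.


f*(y) = sup_x {y*x - a*x^2 - b*x} = sup_x {(y-b)*x - a*x^2}
FOC: (y - b) - 2a*x = 0 => x* = (y - b)/(2a)
x* = (2.9593 - 4)/(2*9) = -0.0578
f*(2.9593) = (y-b)^2/(4a) = (2.9593 - 4)^2/(4*9)
= 1.0831/36 = 0.0301


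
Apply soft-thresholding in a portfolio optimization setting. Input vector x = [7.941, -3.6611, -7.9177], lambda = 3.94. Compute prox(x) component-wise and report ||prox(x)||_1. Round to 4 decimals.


Soft-thresholding with lambda = 3.94:
prox(7.941) = sign(7.941)*max(|7.941| - 3.94, 0) = 4.001
prox(-3.6611) = sign(-3.6611)*max(|-3.6611| - 3.94, 0) = 0.0
prox(-7.9177) = sign(-7.9177)*max(|-7.9177| - 3.94, 0) = -3.9777
prox(x) = [4.001, 0.0, -3.9777]
||prox(x)||_1 = 4.001 + 0.0 + 3.9777 = 7.9787


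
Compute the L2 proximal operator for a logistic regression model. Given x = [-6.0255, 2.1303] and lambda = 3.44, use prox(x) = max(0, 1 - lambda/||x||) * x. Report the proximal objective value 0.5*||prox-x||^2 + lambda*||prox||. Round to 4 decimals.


Step 1: Compute ||x||.
||x|| = 6.391
Step 2: Compute scaling factor.
scale = max(0, 1 - 3.44/6.391) = 0.4617
Step 3: prox(x) = [-2.7822, 0.9837]
||prox(x)|| = 2.951
Step 4: Proximal objective.
0.5*||prox-x||^2 = 5.9168
lambda*||prox|| = 10.1514
Total = 16.0682


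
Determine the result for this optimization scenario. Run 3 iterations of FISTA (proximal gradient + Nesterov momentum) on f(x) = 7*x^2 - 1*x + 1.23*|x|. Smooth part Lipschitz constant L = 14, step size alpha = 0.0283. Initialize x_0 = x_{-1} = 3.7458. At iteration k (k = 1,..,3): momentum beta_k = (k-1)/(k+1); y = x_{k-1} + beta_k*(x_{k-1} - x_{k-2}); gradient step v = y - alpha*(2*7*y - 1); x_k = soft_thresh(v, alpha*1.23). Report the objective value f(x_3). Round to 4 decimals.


FISTA on f(x) = 7*x^2 - 1*x + 1.23*|x|
L = 14, alpha = 0.0283
Iteration 1: beta = 0.0, y = 3.7458 + 0.0*(3.7458 - 3.7458) = 3.7458
  grad(y) = 51.4412, v = y - alpha*grad = 2.29
  prox(v) = soft_thresh(2.29, 0.0348) = 2.2552
Iteration 2: beta = 0.3333, y = 2.2552 + 0.3333*(2.2552 - 3.7458) = 1.7583
  grad(y) = 23.6168, v = y - alpha*grad = 1.09
  prox(v) = soft_thresh(1.09, 0.0348) = 1.0552
Iteration 3: beta = 0.5, y = 1.0552 + 0.5*(1.0552 - 2.2552) = 0.4552
  grad(y) = 5.3723, v = y - alpha*grad = 0.3031
  prox(v) = soft_thresh(0.3031, 0.0348) = 0.2683
f(x_3) = 7*0.2683^2 - 1*0.2683 + 1.23*|0.2683| = 0.5657


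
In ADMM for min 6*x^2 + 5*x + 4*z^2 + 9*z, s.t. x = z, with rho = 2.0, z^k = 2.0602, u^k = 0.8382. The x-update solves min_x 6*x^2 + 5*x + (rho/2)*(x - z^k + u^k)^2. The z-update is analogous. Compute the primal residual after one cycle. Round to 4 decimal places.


ADMM iteration with rho = 2.0, z^k = 2.0602, u^k = 0.8382
Step 1: x-update.
Minimize 6*x^2 + 5*x + (2.0/2)*(x - 2.0602 + 0.8382)^2
FOC: (2*6 + 2.0)*x = -5 + 2.0*(2.0602 - 0.8382)
x^{k+1} = -0.1826
Step 2: z-update.
Minimize 4*z^2 + 9*z + (2.0/2)*(-0.1826 - z + 0.8382)^2
FOC: (2*4 + 2.0)*z = -9 + 2.0*(-0.1826 + 0.8382)
z^{k+1} = -0.7689
Step 3: u-update.
u^{k+1} = 0.8382 - 0.1826 + 0.7689 = 1.4245
Step 4: Primal residual = |-0.1826 + 0.7689| = 0.5863


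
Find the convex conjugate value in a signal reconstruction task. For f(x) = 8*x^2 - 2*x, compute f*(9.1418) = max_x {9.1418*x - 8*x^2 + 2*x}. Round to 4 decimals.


f*(y) = sup_x {y*x - a*x^2 - b*x} = sup_x {(y-b)*x - a*x^2}
FOC: (y - b) - 2a*x = 0 => x* = (y - b)/(2a)
x* = (9.1418 + 2)/(2*8) = 0.6964
f*(9.1418) = (y-b)^2/(4a) = (9.1418 + 2)^2/(4*8)
= 124.1397/32 = 3.8794


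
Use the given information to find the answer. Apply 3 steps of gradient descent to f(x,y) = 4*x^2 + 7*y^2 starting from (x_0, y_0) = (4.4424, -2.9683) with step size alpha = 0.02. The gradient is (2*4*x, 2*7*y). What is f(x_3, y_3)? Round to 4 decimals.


Gradient descent on f(x,y) = 4*x^2 + 7*y^2.
Starting point: (4.4424, -2.9683), alpha = 0.02
Step 1: grad_x = 2*4*4.4424 = 35.5392, grad_y = 2*7*-2.9683 = -41.5562
  x_1 = 4.4424 - 0.02*35.5392 = 3.7316
  y_1 = -2.9683 - 0.02*-41.5562 = -2.1372
Step 2: grad_x = 2*4*3.7316 = 29.8529, grad_y = 2*7*-2.1372 = -29.9205
  x_2 = 3.7316 - 0.02*29.8529 = 3.1346
  y_2 = -2.1372 - 0.02*-29.9205 = -1.5388
Step 3: grad_x = 2*4*3.1346 = 25.0765, grad_y = 2*7*-1.5388 = -21.5427
  x_3 = 3.1346 - 0.02*25.0765 = 2.633
  y_3 = -1.5388 - 0.02*-21.5427 = -1.1079
f(2.633, -1.1079) = 4*2.633^2 + 7*(-1.1079)^2 = 36.3236


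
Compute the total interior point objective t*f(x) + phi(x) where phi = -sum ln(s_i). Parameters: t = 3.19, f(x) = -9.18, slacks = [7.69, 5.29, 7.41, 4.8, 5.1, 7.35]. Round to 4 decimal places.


Step 1: Compute log-barrier.
ln values: [2.0399, 1.6658, 2.0028, 1.5686, 1.6292, 1.9947]
phi = -(2.0399 + 1.6658 + 2.0028 + 1.5686 + 1.6292 + 1.9947) = -10.9011
Step 2: Compute augmented objective.
t*f(x) = 3.19*-9.18 = -29.2842
Total = -29.2842 - 10.9011 = -40.1853


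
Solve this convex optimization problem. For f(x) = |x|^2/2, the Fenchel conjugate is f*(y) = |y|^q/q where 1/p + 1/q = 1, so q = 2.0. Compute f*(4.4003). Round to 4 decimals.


The conjugate exponent q satisfies 1/p + 1/q = 1.
p = 2, so q = 2/(2 - 1) = 2.0
|y|^q = 4.4003^2.0 = 19.3626
f*(4.4003) = 19.3626 / 2.0 = 9.6813


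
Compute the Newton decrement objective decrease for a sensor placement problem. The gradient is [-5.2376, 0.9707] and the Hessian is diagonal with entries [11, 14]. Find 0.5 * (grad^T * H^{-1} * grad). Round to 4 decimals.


Step 1: H is diagonal, so H^(-1) * g = [-0.4761, 0.0693].
Step 2: g^T H^(-1) g = sum_i g_i^2 / H_ii
  = (-5.2376)^2/11 + (0.9707)^2/14
  = 2.4939 + 0.0673 = 2.5612
Step 3: Objective decrease = 0.5 * g^T H^(-1) g = 1.2806


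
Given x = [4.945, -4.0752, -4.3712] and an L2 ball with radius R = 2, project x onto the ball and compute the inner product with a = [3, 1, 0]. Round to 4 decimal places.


Step 1: Compute ||x|| (intermediates to 6 decimals).
||x|| = sqrt(4.945^2 + (-4.0752)^2 + (-4.3712)^2) = 7.756782
Step 2: Project.
Since ||x|| > R, scale = R/||x|| = 2/7.756782 = 0.257839, proj(x) = scale * x
proj(x) = [1.275014, -1.050745, -1.127066]
Step 3: Dot product.
a^T * proj(x) = 3*1.275014 + 1*(-1.050745) + 0*(-1.127066) = 2.7743


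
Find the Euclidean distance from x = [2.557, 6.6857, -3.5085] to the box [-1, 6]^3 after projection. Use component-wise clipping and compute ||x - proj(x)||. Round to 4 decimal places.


Project each component onto [-1, 6].
clip(2.557) = 2.557, clip(6.6857) = 6.0, clip(-3.5085) = -1.0
Projection = [2.557, 6.0, -1.0]
Squared diffs: [0.0, 0.4702, 6.2926]
Distance = sqrt(6.7628) = 2.6005


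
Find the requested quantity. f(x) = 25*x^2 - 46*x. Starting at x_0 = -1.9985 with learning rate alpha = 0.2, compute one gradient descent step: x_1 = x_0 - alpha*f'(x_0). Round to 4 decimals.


We compute the gradient at x_0 and apply the update.
f'(x) = 50*x - 46
f'(-1.9985) = 50*-1.9985 - 46 = -145.925
x_1 = -1.9985 - 0.2*-145.925 = 27.1865


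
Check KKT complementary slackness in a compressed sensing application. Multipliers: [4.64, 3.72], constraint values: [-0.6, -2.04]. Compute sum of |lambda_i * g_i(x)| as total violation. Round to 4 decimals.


KKT complementary slackness check:
lambda_1 * g_1 = 4.64 * -0.6 = -2.784
lambda_2 * g_2 = 3.72 * -2.04 = -7.5888
Total violation = 2.784 + 7.5888 = 10.3728


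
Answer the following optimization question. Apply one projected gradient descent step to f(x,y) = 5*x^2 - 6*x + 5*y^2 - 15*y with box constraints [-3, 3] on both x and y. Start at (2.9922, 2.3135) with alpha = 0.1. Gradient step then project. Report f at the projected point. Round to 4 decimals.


Step 1: Compute gradient at (2.9922, 2.3135).
grad_x = 2*5*2.9922 - 6 = 23.922
grad_y = 2*5*2.3135 - 15 = 8.135
Step 2: Gradient step.
x_raw = 2.9922 - 0.1*23.922 = 0.6
y_raw = 2.3135 - 0.1*8.135 = 1.5
Step 3: Project onto [-3, 3].
x_proj = clip(0.6) = 0.6
y_proj = clip(1.5) = 1.5
Step 4: Evaluate f.
f(0.6, 1.5) = -13.05


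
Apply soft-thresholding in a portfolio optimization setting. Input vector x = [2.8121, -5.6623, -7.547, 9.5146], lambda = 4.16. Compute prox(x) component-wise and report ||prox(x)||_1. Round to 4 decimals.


Soft-thresholding with lambda = 4.16:
prox(2.8121) = sign(2.8121)*max(|2.8121| - 4.16, 0) = 0.0
prox(-5.6623) = sign(-5.6623)*max(|-5.6623| - 4.16, 0) = -1.5023
prox(-7.547) = sign(-7.547)*max(|-7.547| - 4.16, 0) = -3.387
prox(9.5146) = sign(9.5146)*max(|9.5146| - 4.16, 0) = 5.3546
prox(x) = [0.0, -1.5023, -3.387, 5.3546]
||prox(x)||_1 = 0.0 + 1.5023 + 3.387 + 5.3546 = 10.2439


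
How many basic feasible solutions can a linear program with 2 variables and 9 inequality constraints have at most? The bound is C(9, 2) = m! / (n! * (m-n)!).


Each vertex corresponds to some choice of n active constraints out of m, so the number of vertices is at most C(m, n) = m! / (n!(m-n)!).
m = 9, n = 2
Numerator: 9 * 8
Denominator: 2! = 2
C(9, 2) = 36


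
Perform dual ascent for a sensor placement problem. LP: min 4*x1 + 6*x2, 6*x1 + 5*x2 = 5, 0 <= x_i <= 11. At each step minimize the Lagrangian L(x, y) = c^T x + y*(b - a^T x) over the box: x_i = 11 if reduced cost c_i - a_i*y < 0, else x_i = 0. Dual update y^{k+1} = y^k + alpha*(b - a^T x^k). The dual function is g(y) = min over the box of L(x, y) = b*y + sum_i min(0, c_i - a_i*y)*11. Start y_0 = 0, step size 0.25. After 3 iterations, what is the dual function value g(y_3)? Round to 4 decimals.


Dual ascent for LP: min 4*x1 + 6*x2, 6*x1 + 5*x2 = 5, 0 <= x_i <= 11
Step 1: y^k = 0.0, reduced costs: (4.0, 6.0)
  x^k = (0.0, 0.0), subgradient = b - a^T x = 5.0
  y^{k+1} = 0.0 + 0.25*5.0 = 1.25
Step 2: y^k = 1.25, reduced costs: (-3.5, -0.25)
  x^k = (11.0, 11.0), subgradient = b - a^T x = -116.0
  y^{k+1} = 1.25 + 0.25*-116.0 = -27.75
Step 3: y^k = -27.75, reduced costs: (170.5, 144.75)
  x^k = (0.0, 0.0), subgradient = b - a^T x = 5.0
  y^{k+1} = -27.75 + 0.25*5.0 = -26.5
Dual objective at y_3 = -26.5: reduced costs (163.0, 138.5), box minimizer x = (0.0, 0.0)
g(y_3) = b*y + (c1 - a1*y)*x1 + (c2 - a2*y)*x2 = 5*(-26.5) + 163.0*0.0 + 138.5*0.0 = -132.5 + 0.0 + 0.0 = -132.5


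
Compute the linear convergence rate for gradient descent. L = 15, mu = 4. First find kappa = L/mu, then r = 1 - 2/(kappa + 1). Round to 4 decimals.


Step 1: Compute the condition number.
kappa = L/mu = 15/4 = 3.75
Step 2: Compute the convergence rate.
r = 1 - 2/(kappa + 1) = 1 - 2*mu/(L + mu) = (L - mu)/(L + mu) = 11/19 = 0.5789


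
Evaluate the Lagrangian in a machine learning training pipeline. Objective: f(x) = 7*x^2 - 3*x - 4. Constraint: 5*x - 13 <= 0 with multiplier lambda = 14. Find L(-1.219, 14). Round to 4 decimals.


Step 1: Evaluate f(x).
f(-1.219) = 7*(-1.219)^2 - 3*(-1.219) - 4 = 10.0587
Step 2: Evaluate g(x).
g(-1.219) = 5*-1.219 - 13 = -19.095
Step 3: Compute Lagrangian.
L = 10.0587 + 14*-19.095 = -257.2713


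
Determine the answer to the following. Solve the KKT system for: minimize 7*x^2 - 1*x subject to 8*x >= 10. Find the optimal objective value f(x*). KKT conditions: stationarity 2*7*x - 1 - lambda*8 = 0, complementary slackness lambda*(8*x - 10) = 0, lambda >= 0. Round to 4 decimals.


Step 1: Try lambda = 0 (constraint inactive).
x_unc = 1/(2*7) = 0.0714
Check: 8*0.0714 = 0.5712 < 10 -- violated!
Step 2: Constraint must be active: 8*x = 10
x* = 10/8 = 1.25
lambda = (2*7*1.25 - 1)/8 = 2.0625
Step 3: Compute optimal value.
f(x*) = 7*1.25^2 - 1*1.25 = 9.6875


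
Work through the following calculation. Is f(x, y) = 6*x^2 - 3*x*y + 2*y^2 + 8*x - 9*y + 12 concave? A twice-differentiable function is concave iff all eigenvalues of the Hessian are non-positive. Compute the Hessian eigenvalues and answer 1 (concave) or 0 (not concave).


The Hessian of f(x,y) = 6*x^2 - 3*x*y + 2*y^2 + 8*x - 9*y + 12 is:
H = [[12, -3], [-3, 4]]
Trace = 12 + 4 = 16
Determinant = 12*4 - (-3)^2 = 39
Discriminant = (16)^2 - 4*39 = 100.0
Eigenvalues: lambda_1 = 3.0, lambda_2 = 13.0
The function is not concave.

0


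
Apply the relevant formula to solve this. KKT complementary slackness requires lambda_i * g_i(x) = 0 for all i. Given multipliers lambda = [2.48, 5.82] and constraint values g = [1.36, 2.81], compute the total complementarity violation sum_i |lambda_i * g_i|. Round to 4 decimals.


KKT complementary slackness check:
lambda_1 * g_1 = 2.48 * 1.36 = 3.3728
lambda_2 * g_2 = 5.82 * 2.81 = 16.3542
Total violation = 3.3728 + 16.3542 = 19.727


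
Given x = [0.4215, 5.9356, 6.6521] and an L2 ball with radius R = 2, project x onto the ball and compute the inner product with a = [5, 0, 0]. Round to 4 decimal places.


Step 1: Compute ||x|| (intermediates to 6 decimals).
||x|| = sqrt(0.4215^2 + 5.9356^2 + 6.6521^2) = 8.925214
Step 2: Project.
Since ||x|| > R, scale = R/||x|| = 2/8.925214 = 0.224084, proj(x) = scale * x
proj(x) = [0.094451, 1.330073, 1.490629]
Step 3: Dot product.
a^T * proj(x) = 5*0.094451 + 0*1.330073 + 0*1.490629 = 0.4723


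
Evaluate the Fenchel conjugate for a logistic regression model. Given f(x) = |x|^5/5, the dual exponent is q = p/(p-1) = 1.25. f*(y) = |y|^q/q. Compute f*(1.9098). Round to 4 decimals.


The conjugate exponent q satisfies 1/p + 1/q = 1.
p = 5, so q = 5/(5 - 1) = 1.25
|y|^q = 1.9098^1.25 = 2.2451
f*(1.9098) = 2.2451 / 1.25 = 1.7961


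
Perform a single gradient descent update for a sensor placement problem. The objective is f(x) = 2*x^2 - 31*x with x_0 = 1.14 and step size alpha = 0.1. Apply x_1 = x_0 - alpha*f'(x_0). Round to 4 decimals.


We compute the gradient at x_0 and apply the update.
f'(x) = 4*x - 31
f'(1.14) = 4*1.14 - 31 = -26.44
x_1 = 1.14 - 0.1*-26.44 = 3.784


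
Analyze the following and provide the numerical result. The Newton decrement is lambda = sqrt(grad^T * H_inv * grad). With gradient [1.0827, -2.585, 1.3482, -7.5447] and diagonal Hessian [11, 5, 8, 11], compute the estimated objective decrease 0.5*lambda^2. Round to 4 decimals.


Step 1: H is diagonal, so H^(-1) * g = [0.0984, -0.517, 0.1685, -0.6859].
Step 2: g^T H^(-1) g = sum_i g_i^2 / H_ii
  = (1.0827)^2/11 + (-2.585)^2/5 + (1.3482)^2/8 + (-7.5447)^2/11
  = 0.1066 + 1.3364 + 0.2272 + 5.1748 = 6.845
Step 3: Objective decrease = 0.5 * g^T H^(-1) g = 3.4225


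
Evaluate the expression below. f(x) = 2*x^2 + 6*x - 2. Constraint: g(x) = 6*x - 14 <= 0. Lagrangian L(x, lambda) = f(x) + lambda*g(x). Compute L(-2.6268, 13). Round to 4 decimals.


Step 1: Evaluate f(x).
f(-2.6268) = 2*(-2.6268)^2 + 6*(-2.6268) - 2 = -3.9606
Step 2: Evaluate g(x).
g(-2.6268) = 6*-2.6268 - 14 = -29.7608
Step 3: Compute Lagrangian.
L = -3.9606 + 13*-29.7608 = -390.851


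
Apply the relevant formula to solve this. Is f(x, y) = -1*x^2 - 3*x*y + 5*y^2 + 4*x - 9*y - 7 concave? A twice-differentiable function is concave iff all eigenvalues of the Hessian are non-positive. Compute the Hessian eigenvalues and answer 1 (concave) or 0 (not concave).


The Hessian of f(x,y) = -1*x^2 - 3*x*y + 5*y^2 + 4*x - 9*y - 7 is:
H = [[-2, -3], [-3, 10]]
Trace = -2 + 10 = 8
Determinant = -2*10 - (-3)^2 = -29
Discriminant = (8)^2 - 4*-29 = 180.0
Eigenvalues: lambda_1 = -2.7082, lambda_2 = 10.7082
The function is not concave.

0


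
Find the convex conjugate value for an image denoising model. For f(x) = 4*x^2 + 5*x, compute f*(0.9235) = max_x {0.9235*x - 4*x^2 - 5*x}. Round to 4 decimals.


f*(y) = sup_x {y*x - a*x^2 - b*x} = sup_x {(y-b)*x - a*x^2}
FOC: (y - b) - 2a*x = 0 => x* = (y - b)/(2a)
x* = (0.9235 - 5)/(2*4) = -0.5096
f*(0.9235) = (y-b)^2/(4a) = (0.9235 - 5)^2/(4*4)
= 16.6179/16 = 1.0386


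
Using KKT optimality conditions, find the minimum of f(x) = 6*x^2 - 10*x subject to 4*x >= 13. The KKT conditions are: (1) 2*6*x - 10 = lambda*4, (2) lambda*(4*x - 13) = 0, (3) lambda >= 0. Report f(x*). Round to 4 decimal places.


Step 1: Try lambda = 0 (constraint inactive).
x_unc = 10/(2*6) = 0.8333
Check: 4*0.8333 = 3.3332 < 13 -- violated!
Step 2: Constraint must be active: 4*x = 13
x* = 13/4 = 3.25
lambda = (2*6*3.25 - 10)/4 = 7.25
Step 3: Compute optimal value.
f(x*) = 6*3.25^2 - 10*3.25 = 30.875


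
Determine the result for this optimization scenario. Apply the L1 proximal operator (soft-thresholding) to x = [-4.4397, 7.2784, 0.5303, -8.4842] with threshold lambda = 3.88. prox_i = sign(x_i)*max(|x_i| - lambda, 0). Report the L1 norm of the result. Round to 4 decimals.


Soft-thresholding with lambda = 3.88:
prox(-4.4397) = sign(-4.4397)*max(|-4.4397| - 3.88, 0) = -0.5597
prox(7.2784) = sign(7.2784)*max(|7.2784| - 3.88, 0) = 3.3984
prox(0.5303) = sign(0.5303)*max(|0.5303| - 3.88, 0) = 0.0
prox(-8.4842) = sign(-8.4842)*max(|-8.4842| - 3.88, 0) = -4.6042
prox(x) = [-0.5597, 3.3984, 0.0, -4.6042]
||prox(x)||_1 = 0.5597 + 3.3984 + 0.0 + 4.6042 = 8.5623


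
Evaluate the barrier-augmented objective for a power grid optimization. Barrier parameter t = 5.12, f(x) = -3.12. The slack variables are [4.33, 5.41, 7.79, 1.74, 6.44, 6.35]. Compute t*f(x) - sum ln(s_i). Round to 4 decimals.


Step 1: Compute log-barrier.
ln values: [1.4656, 1.6882, 2.0528, 0.5539, 1.8625, 1.8485]
phi = -(1.4656 + 1.6882 + 2.0528 + 0.5539 + 1.8625 + 1.8485) = -9.4715
Step 2: Compute augmented objective.
t*f(x) = 5.12*-3.12 = -15.9744
Total = -15.9744 - 9.4715 = -25.4459


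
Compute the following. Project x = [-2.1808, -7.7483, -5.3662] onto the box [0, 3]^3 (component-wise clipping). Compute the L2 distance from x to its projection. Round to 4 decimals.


Project each component onto [0, 3].
clip(-2.1808) = 0.0, clip(-7.7483) = 0.0, clip(-5.3662) = 0.0
Projection = [0.0, 0.0, 0.0]
Squared diffs: [4.7559, 60.0362, 28.7961]
Distance = sqrt(93.5882) = 9.6741


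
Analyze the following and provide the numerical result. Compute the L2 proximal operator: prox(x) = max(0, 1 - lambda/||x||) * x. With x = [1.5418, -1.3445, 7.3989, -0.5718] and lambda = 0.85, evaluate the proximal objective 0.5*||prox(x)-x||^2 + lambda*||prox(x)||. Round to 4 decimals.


Step 1: Compute ||x||.
||x|| = 7.6978
Step 2: Compute scaling factor.
scale = max(0, 1 - 0.85/7.6978) = 0.8896
Step 3: prox(x) = [1.3716, -1.196, 6.5819, -0.5087]
||prox(x)|| = 6.8478
Step 4: Proximal objective.
0.5*||prox-x||^2 = 0.3613
lambda*||prox|| = 5.8206
Total = 6.1818


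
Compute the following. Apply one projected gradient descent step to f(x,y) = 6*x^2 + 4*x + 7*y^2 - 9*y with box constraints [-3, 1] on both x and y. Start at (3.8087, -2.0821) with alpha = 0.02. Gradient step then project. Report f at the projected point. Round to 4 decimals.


Step 1: Compute gradient at (3.8087, -2.0821).
grad_x = 2*6*3.8087 + 4 = 49.7044
grad_y = 2*7*-2.0821 - 9 = -38.1494
Step 2: Gradient step.
x_raw = 3.8087 - 0.02*49.7044 = 2.8146
y_raw = -2.0821 - 0.02*-38.1494 = -1.3191
Step 3: Project onto [-3, 1].
x_proj = clip(2.8146) = 1.0
y_proj = clip(-1.3191) = -1.3191
Step 4: Evaluate f.
f(1.0, -1.3191) = 34.0524


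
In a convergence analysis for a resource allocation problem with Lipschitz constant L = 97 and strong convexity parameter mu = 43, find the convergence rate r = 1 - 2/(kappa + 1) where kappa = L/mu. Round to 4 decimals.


Step 1: Compute the condition number.
kappa = L/mu = 97/43 = 2.2558
Step 2: Compute the convergence rate.
r = 1 - 2/(kappa + 1) = 1 - 2*mu/(L + mu) = (L - mu)/(L + mu) = 54/140 = 0.3857


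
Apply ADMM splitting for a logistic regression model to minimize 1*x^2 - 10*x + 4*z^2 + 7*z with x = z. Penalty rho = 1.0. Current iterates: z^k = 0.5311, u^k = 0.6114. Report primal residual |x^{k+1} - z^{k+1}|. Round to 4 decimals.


ADMM iteration with rho = 1.0, z^k = 0.5311, u^k = 0.6114
Step 1: x-update.
Minimize 1*x^2 - 10*x + (1.0/2)*(x - 0.5311 + 0.6114)^2
FOC: (2*1 + 1.0)*x = 10 + 1.0*(0.5311 - 0.6114)
x^{k+1} = 3.3066
Step 2: z-update.
Minimize 4*z^2 + 7*z + (1.0/2)*(3.3066 - z + 0.6114)^2
FOC: (2*4 + 1.0)*z = -7 + 1.0*(3.3066 + 0.6114)
z^{k+1} = -0.3424
Step 3: u-update.
u^{k+1} = 0.6114 + 3.3066 + 0.3424 = 4.2604
Step 4: Primal residual = |3.3066 + 0.3424| = 3.649


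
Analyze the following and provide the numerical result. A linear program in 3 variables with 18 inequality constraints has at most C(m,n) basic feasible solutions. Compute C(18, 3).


Each vertex corresponds to some choice of n active constraints out of m, so the number of vertices is at most C(m, n) = m! / (n!(m-n)!).
m = 18, n = 3
Numerator: 18 * 17 * 16
Denominator: 3! = 6
C(18, 3) = 816


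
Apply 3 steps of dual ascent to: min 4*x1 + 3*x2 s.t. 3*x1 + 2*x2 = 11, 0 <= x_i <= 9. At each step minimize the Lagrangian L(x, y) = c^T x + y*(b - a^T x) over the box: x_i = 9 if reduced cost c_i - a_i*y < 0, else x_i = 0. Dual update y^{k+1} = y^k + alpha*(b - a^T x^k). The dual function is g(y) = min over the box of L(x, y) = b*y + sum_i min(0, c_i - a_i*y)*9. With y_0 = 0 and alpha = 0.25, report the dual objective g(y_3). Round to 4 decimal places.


Dual ascent for LP: min 4*x1 + 3*x2, 3*x1 + 2*x2 = 11, 0 <= x_i <= 9
Step 1: y^k = 0.0, reduced costs: (4.0, 3.0)
  x^k = (0.0, 0.0), subgradient = b - a^T x = 11.0
  y^{k+1} = 0.0 + 0.25*11.0 = 2.75
Step 2: y^k = 2.75, reduced costs: (-4.25, -2.5)
  x^k = (9.0, 9.0), subgradient = b - a^T x = -34.0
  y^{k+1} = 2.75 + 0.25*-34.0 = -5.75
Step 3: y^k = -5.75, reduced costs: (21.25, 14.5)
  x^k = (0.0, 0.0), subgradient = b - a^T x = 11.0
  y^{k+1} = -5.75 + 0.25*11.0 = -3.0
Dual objective at y_3 = -3.0: reduced costs (13.0, 9.0), box minimizer x = (0.0, 0.0)
g(y_3) = b*y + (c1 - a1*y)*x1 + (c2 - a2*y)*x2 = 11*(-3.0) + 13.0*0.0 + 9.0*0.0 = -33.0 + 0.0 + 0.0 = -33.0


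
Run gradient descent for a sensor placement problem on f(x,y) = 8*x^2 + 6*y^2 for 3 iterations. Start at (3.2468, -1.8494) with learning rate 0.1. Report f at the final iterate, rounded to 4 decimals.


Gradient descent on f(x,y) = 8*x^2 + 6*y^2.
Starting point: (3.2468, -1.8494), alpha = 0.1
Step 1: grad_x = 2*8*3.2468 = 51.9488, grad_y = 2*6*-1.8494 = -22.1928
  x_1 = 3.2468 - 0.1*51.9488 = -1.9481
  y_1 = -1.8494 - 0.1*-22.1928 = 0.3699
Step 2: grad_x = 2*8*-1.9481 = -31.1693, grad_y = 2*6*0.3699 = 4.4386
  x_2 = -1.9481 - 0.1*-31.1693 = 1.1688
  y_2 = 0.3699 - 0.1*4.4386 = -0.074
Step 3: grad_x = 2*8*1.1688 = 18.7016, grad_y = 2*6*-0.074 = -0.8877
  x_3 = 1.1688 - 0.1*18.7016 = -0.7013
  y_3 = -0.074 - 0.1*-0.8877 = 0.0148
f(-0.7013, 0.0148) = 8*(-0.7013)^2 + 6*0.0148^2 = 3.936


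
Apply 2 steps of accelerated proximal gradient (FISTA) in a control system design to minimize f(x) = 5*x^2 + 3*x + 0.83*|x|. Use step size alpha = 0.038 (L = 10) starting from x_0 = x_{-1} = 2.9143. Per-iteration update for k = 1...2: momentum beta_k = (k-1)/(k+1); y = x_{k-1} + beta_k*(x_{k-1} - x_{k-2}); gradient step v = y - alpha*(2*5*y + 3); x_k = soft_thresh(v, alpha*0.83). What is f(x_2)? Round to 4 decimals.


FISTA on f(x) = 5*x^2 + 3*x + 0.83*|x|
L = 10, alpha = 0.038
Iteration 1: beta = 0.0, y = 2.9143 + 0.0*(2.9143 - 2.9143) = 2.9143
  grad(y) = 32.143, v = y - alpha*grad = 1.6929
  prox(v) = soft_thresh(1.6929, 0.0315) = 1.6613
Iteration 2: beta = 0.3333, y = 1.6613 + 0.3333*(1.6613 - 2.9143) = 1.2437
  grad(y) = 15.4367, v = y - alpha*grad = 0.6571
  prox(v) = soft_thresh(0.6571, 0.0315) = 0.6255
f(x_2) = 5*0.6255^2 + 3*0.6255 + 0.83*|0.6255| = 4.3523


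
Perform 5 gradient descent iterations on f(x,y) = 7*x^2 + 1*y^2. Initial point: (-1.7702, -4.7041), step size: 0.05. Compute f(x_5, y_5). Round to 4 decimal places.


Gradient descent on f(x,y) = 7*x^2 + 1*y^2.
Starting point: (-1.7702, -4.7041), alpha = 0.05
Step 1: grad_x = 2*7*-1.7702 = -24.7828, grad_y = 2*1*-4.7041 = -9.4082
  x_1 = -1.7702 - 0.05*-24.7828 = -0.5311
  y_1 = -4.7041 - 0.05*-9.4082 = -4.2337
Step 2: grad_x = 2*7*-0.5311 = -7.4348, grad_y = 2*1*-4.2337 = -8.4674
  x_2 = -0.5311 - 0.05*-7.4348 = -0.1593
  y_2 = -4.2337 - 0.05*-8.4674 = -3.8103
Step 3: grad_x = 2*7*-0.1593 = -2.2305, grad_y = 2*1*-3.8103 = -7.6206
  x_3 = -0.1593 - 0.05*-2.2305 = -0.0478
  y_3 = -3.8103 - 0.05*-7.6206 = -3.4293
Step 4: grad_x = 2*7*-0.0478 = -0.6691, grad_y = 2*1*-3.4293 = -6.8586
  x_4 = -0.0478 - 0.05*-0.6691 = -0.0143
  y_4 = -3.4293 - 0.05*-6.8586 = -3.0864
Step 5: grad_x = 2*7*-0.0143 = -0.2007, grad_y = 2*1*-3.0864 = -6.1727
  x_5 = -0.0143 - 0.05*-0.2007 = -0.0043
  y_5 = -3.0864 - 0.05*-6.1727 = -2.7777
f(-0.0043, -2.7777) = 7*(-0.0043)^2 + 1*(-2.7777)^2 = 7.7159


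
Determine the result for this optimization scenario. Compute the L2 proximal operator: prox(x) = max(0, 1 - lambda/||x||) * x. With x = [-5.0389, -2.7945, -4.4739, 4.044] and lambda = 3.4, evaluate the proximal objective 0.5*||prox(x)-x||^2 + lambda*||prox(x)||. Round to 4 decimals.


Step 1: Compute ||x||.
||x|| = 8.3408
Step 2: Compute scaling factor.
scale = max(0, 1 - 3.4/8.3408) = 0.5924
Step 3: prox(x) = [-2.9849, -1.6554, -2.6502, 2.3955]
||prox(x)|| = 4.9408
Step 4: Proximal objective.
0.5*||prox-x||^2 = 5.78
lambda*||prox|| = 16.7987
Total = 22.5788


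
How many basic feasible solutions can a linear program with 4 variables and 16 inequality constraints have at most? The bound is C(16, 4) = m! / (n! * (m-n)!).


Each vertex corresponds to some choice of n active constraints out of m, so the number of vertices is at most C(m, n) = m! / (n!(m-n)!).
m = 16, n = 4
Numerator: 16 * 15 * 14 * 13
Denominator: 4! = 24
C(16, 4) = 1820


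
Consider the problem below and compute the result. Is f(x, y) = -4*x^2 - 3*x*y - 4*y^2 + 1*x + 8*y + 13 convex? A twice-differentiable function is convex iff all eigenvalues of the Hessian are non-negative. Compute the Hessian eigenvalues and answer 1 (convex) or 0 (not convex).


The Hessian of f(x,y) = -4*x^2 - 3*x*y - 4*y^2 + 1*x + 8*y + 13 is:
H = [[-8, -3], [-3, -8]]
Trace = -8 - 8 = -16
Determinant = -8*-8 - (-3)^2 = 55
Discriminant = (-16)^2 - 4*55 = 36.0
Eigenvalues: lambda_1 = -11.0, lambda_2 = -5.0
The function is not convex.

0
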